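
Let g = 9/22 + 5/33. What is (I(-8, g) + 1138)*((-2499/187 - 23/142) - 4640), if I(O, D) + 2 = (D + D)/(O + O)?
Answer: -4359619643197/824736 ≈ -5.2861e+6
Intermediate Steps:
g = 37/66 (g = 9*(1/22) + 5*(1/33) = 9/22 + 5/33 = 37/66 ≈ 0.56061)
I(O, D) = -2 + D/O (I(O, D) = -2 + (D + D)/(O + O) = -2 + (2*D)/((2*O)) = -2 + (2*D)*(1/(2*O)) = -2 + D/O)
(I(-8, g) + 1138)*((-2499/187 - 23/142) - 4640) = ((-2 + (37/66)/(-8)) + 1138)*((-2499/187 - 23/142) - 4640) = ((-2 + (37/66)*(-1/8)) + 1138)*((-2499*1/187 - 23*1/142) - 4640) = ((-2 - 37/528) + 1138)*((-147/11 - 23/142) - 4640) = (-1093/528 + 1138)*(-21127/1562 - 4640) = (599771/528)*(-7268807/1562) = -4359619643197/824736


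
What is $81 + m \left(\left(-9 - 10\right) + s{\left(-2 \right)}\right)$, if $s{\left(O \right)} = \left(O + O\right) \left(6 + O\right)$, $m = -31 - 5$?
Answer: $1341$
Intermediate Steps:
$m = -36$
$s{\left(O \right)} = 2 O \left(6 + O\right)$
$81 + m \left(\left(-9 - 10\right) + s{\left(-2 \right)}\right) = 81 - 36 \left(\left(-9 - 10\right) + 2 \left(-2\right) \left(6 - 2\right)\right) = 81 - 36 \left(-19 + 2 \left(-2\right) 4\right) = 81 - 36 \left(-19 - 16\right) = 81 - -1260 = 81 + 1260 = 1341$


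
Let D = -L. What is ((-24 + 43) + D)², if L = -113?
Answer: 17424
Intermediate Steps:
D = 113 (D = -1*(-113) = 113)
((-24 + 43) + D)² = ((-24 + 43) + 113)² = (19 + 113)² = 132² = 17424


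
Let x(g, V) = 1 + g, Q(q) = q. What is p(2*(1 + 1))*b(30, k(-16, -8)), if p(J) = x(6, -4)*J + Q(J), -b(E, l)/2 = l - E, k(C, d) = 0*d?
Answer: 1920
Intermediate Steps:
k(C, d) = 0
b(E, l) = -2*l + 2*E (b(E, l) = -2*(l - E) = -2*l + 2*E)
p(J) = 8*J (p(J) = (1 + 6)*J + J = 7*J + J = 8*J)
p(2*(1 + 1))*b(30, k(-16, -8)) = (8*(2*(1 + 1)))*(-2*0 + 2*30) = (8*(2*2))*(0 + 60) = (8*4)*60 = 32*60 = 1920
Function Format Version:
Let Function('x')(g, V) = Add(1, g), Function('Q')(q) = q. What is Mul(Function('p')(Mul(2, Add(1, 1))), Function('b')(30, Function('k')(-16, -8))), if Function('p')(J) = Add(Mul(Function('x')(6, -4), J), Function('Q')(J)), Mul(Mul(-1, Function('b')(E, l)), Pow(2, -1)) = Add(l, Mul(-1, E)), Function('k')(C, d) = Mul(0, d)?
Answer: 1920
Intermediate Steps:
Function('k')(C, d) = 0
Function('b')(E, l) = Add(Mul(-2, l), Mul(2, E)) (Function('b')(E, l) = Mul(-2, Add(l, Mul(-1, E))) = Add(Mul(-2, l), Mul(2, E)))
Function('p')(J) = Mul(8, J) (Function('p')(J) = Add(Mul(Add(1, 6), J), J) = Add(Mul(7, J), J) = Mul(8, J))
Mul(Function('p')(Mul(2, Add(1, 1))), Function('b')(30, Function('k')(-16, -8))) = Mul(Mul(8, Mul(2, Add(1, 1))), Add(Mul(-2, 0), Mul(2, 30))) = Mul(Mul(8, Mul(2, 2)), Add(0, 60)) = Mul(Mul(8, 4), 60) = Mul(32, 60) = 1920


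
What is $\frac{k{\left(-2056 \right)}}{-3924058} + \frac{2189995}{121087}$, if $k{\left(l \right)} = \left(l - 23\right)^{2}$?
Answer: $\frac{8070300203743}{475152411046} \approx 16.985$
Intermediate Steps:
$k{\left(l \right)} = \left(-23 + l\right)^{2}$
$\frac{k{\left(-2056 \right)}}{-3924058} + \frac{2189995}{121087} = \frac{\left(-23 - 2056\right)^{2}}{-3924058} + \frac{2189995}{121087} = \left(-2079\right)^{2} \left(- \frac{1}{3924058}\right) + 2189995 \cdot \frac{1}{121087} = 4322241 \left(- \frac{1}{3924058}\right) + \frac{2189995}{121087} = - \frac{4322241}{3924058} + \frac{2189995}{121087} = \frac{8070300203743}{475152411046}$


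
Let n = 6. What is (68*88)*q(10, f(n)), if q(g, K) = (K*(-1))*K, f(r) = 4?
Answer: -95744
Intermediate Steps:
q(g, K) = -K**2 (q(g, K) = (-K)*K = -K**2)
(68*88)*q(10, f(n)) = (68*88)*(-1*4**2) = 5984*(-1*16) = 5984*(-16) = -95744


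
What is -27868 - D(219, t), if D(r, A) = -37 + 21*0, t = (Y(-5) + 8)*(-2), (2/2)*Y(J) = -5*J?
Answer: -27831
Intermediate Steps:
Y(J) = -5*J
t = -66 (t = (-5*(-5) + 8)*(-2) = (25 + 8)*(-2) = 33*(-2) = -66)
D(r, A) = -37 (D(r, A) = -37 + 0 = -37)
-27868 - D(219, t) = -27868 - 1*(-37) = -27868 + 37 = -27831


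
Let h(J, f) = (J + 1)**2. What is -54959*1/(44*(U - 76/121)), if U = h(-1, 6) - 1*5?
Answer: 604549/2724 ≈ 221.93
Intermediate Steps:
h(J, f) = (1 + J)**2
U = -5 (U = (1 - 1)**2 - 1*5 = 0**2 - 5 = 0 - 5 = -5)
-54959*1/(44*(U - 76/121)) = -54959*1/(44*(-5 - 76/121)) = -54959/(44*(-681/121)) = -54959/(-2724/11) = -54959*(-11/2724) = 604549/2724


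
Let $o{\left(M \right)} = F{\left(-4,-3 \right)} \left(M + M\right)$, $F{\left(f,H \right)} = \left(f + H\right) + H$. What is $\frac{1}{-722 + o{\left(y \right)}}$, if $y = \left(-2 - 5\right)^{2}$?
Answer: $- \frac{1}{1702} \approx -0.00058754$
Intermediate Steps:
$F{\left(f,H \right)} = f + 2 H$ ($F{\left(f,H \right)} = \left(H + f\right) + H = f + 2 H$)
$y = 49$ ($y = \left(-7\right)^{2} = 49$)
$o{\left(M \right)} = - 20 M$ ($o{\left(M \right)} = \left(-4 + 2 \left(-3\right)\right) \left(M + M\right) = \left(-4 - 6\right) 2 M = - 10 \cdot 2 M = - 20 M$)
$\frac{1}{-722 + o{\left(y \right)}} = \frac{1}{-722 - 980} = \frac{1}{-1702} = - \frac{1}{1702}$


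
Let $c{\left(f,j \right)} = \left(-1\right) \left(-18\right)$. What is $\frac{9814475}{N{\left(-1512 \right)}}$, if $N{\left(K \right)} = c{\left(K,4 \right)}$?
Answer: $\frac{9814475}{18} \approx 5.4525 \cdot 10^{5}$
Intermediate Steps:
$c{\left(f,j \right)} = 18$
$N{\left(K \right)} = 18$
$\frac{9814475}{N{\left(-1512 \right)}} = \frac{9814475}{18}$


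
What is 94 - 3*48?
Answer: -50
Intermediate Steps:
94 - 3*48 = 94 - 144 = -50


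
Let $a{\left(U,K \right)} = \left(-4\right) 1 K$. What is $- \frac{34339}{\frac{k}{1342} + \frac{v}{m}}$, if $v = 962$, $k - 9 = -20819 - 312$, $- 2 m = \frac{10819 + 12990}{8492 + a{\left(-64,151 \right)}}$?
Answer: $\frac{18917046049}{359823669} \approx 52.573$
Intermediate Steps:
$a{\left(U,K \right)} = - 4 K$
$m = - \frac{821}{544}$ ($m = - \frac{\left(10819 + 12990\right) \frac{1}{8492 - 604}}{2} = - \frac{23809 \frac{1}{8492 - 604}}{2} = - \frac{23809 \cdot \frac{1}{7888}}{2} = \left(- \frac{1}{2}\right) \frac{821}{272} = - \frac{821}{544} \approx -1.5092$)
$k = -21122$ ($k = 9 - 21131 = -21122$)
$- \frac{34339}{\frac{k}{1342} + \frac{v}{m}} = - \frac{34339}{- \frac{21122}{1342} + \frac{962}{- \frac{821}{544}}} = - \frac{34339}{\left(-21122\right) \frac{1}{1342} + 962 \left(- \frac{544}{821}\right)} = - \frac{34339}{- \frac{10561}{671} - \frac{523328}{821}} = - \frac{34339}{- \frac{359823669}{550891}} = \left(-34339\right) \left(- \frac{550891}{359823669}\right) = \frac{18917046049}{359823669}$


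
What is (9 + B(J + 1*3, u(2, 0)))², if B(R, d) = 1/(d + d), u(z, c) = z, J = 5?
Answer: 1369/16 ≈ 85.563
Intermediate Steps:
B(R, d) = 1/(2*d)
(9 + B(J + 1*3, u(2, 0)))² = (9 + (½)/2)² = (9 + (½)*(½))² = (9 + ¼)² = (37/4)² = 1369/16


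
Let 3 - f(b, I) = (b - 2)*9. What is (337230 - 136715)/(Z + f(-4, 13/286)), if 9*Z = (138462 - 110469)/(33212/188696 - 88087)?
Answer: 2499664806105075/710134559191 ≈ 3520.0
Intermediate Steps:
f(b, I) = 21 - 9*b (f(b, I) = 3 - (b - 2)*9 = 3 - (-2 + b)*9 = 3 - (-18 + 9*b) = 3 + (18 - 9*b) = 21 - 9*b)
Z = -440180594/12466223505 (Z = ((138462 - 110469)/(33212/188696 - 88087))/9 = (27993/(33212*(1/188696) - 88087))/9 = (27993/(8303/47174 - 88087))/9 = (27993/(-4155407835/47174))/9 = (27993*(-47174/4155407835))/9 = (⅑)*(-440180594/1385135945) = -440180594/12466223505 ≈ -0.035310)
(337230 - 136715)/(Z + f(-4, 13/286)) = (337230 - 136715)/(-440180594/12466223505 + (21 - 9*(-4))) = 200515/(-440180594/12466223505 + (21 + 36)) = 200515/(-440180594/12466223505 + 57) = 200515/(710134559191/12466223505) = 200515*(12466223505/710134559191) = 2499664806105075/710134559191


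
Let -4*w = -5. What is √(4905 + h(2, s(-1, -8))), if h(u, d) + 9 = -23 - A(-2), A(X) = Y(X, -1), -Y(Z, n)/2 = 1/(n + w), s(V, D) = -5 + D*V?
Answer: √4881 ≈ 69.864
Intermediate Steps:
w = 5/4 (w = -¼*(-5) = 5/4 ≈ 1.2500)
Y(Z, n) = -2/(5/4 + n) (Y(Z, n) = -2/(n + 5/4) = -2/(5/4 + n))
A(X) = -8 (A(X) = -8/(5 + 4*(-1)) = -8/(5 - 4) = -8/1 = -8*1 = -8)
h(u, d) = -24 (h(u, d) = -9 + (-23 - 1*(-8)) = -9 + (-23 + 8) = -9 - 15 = -24)
√(4905 + h(2, s(-1, -8))) = √(4905 - 24) = √4881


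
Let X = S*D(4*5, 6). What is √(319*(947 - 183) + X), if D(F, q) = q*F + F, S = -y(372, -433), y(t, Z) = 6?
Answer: 2*√60719 ≈ 492.82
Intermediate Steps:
S = -6 (S = -1*6 = -6)
D(F, q) = F + F*q (D(F, q) = F*q + F = F + F*q)
X = -840 (X = -6*4*5*(1 + 6) = -120*7 = -6*140 = -840)
√(319*(947 - 183) + X) = √(319*(947 - 183) - 840) = √(319*764 - 840) = √(243716 - 840) = √242876 = 2*√60719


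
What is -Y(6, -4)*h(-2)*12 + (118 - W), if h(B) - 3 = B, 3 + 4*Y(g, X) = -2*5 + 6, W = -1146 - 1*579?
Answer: 1864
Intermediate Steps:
W = -1725 (W = -1146 - 579 = -1725)
Y(g, X) = -7/4 (Y(g, X) = -¾ + (-2*5 + 6)/4 = -¾ + (-10 + 6)/4 = -¾ + (¼)*(-4) = -¾ - 1 = -7/4)
h(B) = 3 + B
-Y(6, -4)*h(-2)*12 + (118 - W) = -(-7*(3 - 2)/4)*12 + (118 - 1*(-1725)) = -(-7/4*1)*12 + (118 + 1725) = -(-7)*12/4 + 1843 = -1*(-21) + 1843 = 21 + 1843 = 1864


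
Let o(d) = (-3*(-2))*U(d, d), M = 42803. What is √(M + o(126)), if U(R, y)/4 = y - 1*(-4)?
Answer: √45923 ≈ 214.30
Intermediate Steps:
U(R, y) = 16 + 4*y (U(R, y) = 4*(y - 1*(-4)) = 4*(y + 4) = 4*(4 + y) = 16 + 4*y)
o(d) = 96 + 24*d (o(d) = (-3*(-2))*(16 + 4*d) = 6*(16 + 4*d) = 96 + 24*d)
√(M + o(126)) = √(42803 + (96 + 24*126)) = √(42803 + (96 + 3024)) = √(42803 + 3120) = √45923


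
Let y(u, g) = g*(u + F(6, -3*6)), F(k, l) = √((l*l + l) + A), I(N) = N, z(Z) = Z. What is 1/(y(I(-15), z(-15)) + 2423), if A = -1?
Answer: 2648/6943279 + 15*√305/6943279 ≈ 0.00041910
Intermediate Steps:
F(k, l) = √(-1 + l + l²) (F(k, l) = √((l*l + l) - 1) = √((l² + l) - 1) = √((l + l²) - 1) = √(-1 + l + l²))
y(u, g) = g*(u + √305) (y(u, g) = g*(u + √(-1 - 3*6 + (-3*6)²)) = g*(u + √(-1 - 18 + (-18)²)) = g*(u + √(-1 - 18 + 324)) = g*(u + √305))
1/(y(I(-15), z(-15)) + 2423) = 1/(-15*(-15 + √305) + 2423) = 1/((225 - 15*√305) + 2423) = 1/(2648 - 15*√305)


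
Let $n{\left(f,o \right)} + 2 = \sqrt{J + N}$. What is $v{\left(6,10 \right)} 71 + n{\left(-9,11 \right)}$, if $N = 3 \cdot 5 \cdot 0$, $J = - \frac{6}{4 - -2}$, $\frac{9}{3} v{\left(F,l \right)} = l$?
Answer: $\frac{704}{3} + i \approx 234.67 + 1.0 i$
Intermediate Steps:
$v{\left(F,l \right)} = \frac{l}{3}$
$J = -1$ ($J = - \frac{6}{4 + 2} = - \frac{6}{6} = \left(-6\right) \frac{1}{6} = -1$)
$N = 0$ ($N = 15 \cdot 0 = 0$)
$n{\left(f,o \right)} = -2 + i$ ($n{\left(f,o \right)} = -2 + \sqrt{-1 + 0} = -2 + \sqrt{-1} = -2 + i$)
$v{\left(6,10 \right)} 71 + n{\left(-9,11 \right)} = \frac{1}{3} \cdot 10 \cdot 71 - \left(2 - i\right) = \frac{10}{3} \cdot 71 - \left(2 - i\right) = \frac{710}{3} - \left(2 - i\right) = \frac{704}{3} + i$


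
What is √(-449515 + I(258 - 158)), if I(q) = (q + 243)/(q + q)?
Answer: I*√179805314/20 ≈ 670.46*I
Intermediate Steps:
I(q) = (243 + q)/(2*q) (I(q) = (243 + q)/((2*q)) = (243 + q)*(1/(2*q)) = (243 + q)/(2*q))
√(-449515 + I(258 - 158)) = √(-449515 + (243 + (258 - 158))/(2*(258 - 158))) = √(-449515 + (½)*(243 + 100)/100) = √(-449515 + (½)*(1/100)*343) = √(-449515 + 343/200) = √(-89902657/200) = I*√179805314/20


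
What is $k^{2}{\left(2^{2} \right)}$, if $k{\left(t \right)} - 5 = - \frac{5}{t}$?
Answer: $\frac{225}{16} \approx 14.063$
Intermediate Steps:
$k{\left(t \right)} = 5 - \frac{5}{t}$
$k^{2}{\left(2^{2} \right)} = \left(5 - \frac{5}{2^{2}}\right)^{2} = \left(5 - \frac{5}{4}\right)^{2} = \left(\frac{15}{4}\right)^{2} = \frac{225}{16}$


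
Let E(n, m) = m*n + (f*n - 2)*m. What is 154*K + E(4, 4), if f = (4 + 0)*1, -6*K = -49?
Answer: 3989/3 ≈ 1329.7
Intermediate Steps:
K = 49/6 (K = -1/6*(-49) = 49/6 ≈ 8.1667)
f = 4 (f = 4*1 = 4)
E(n, m) = m*n + m*(-2 + 4*n) (E(n, m) = m*n + (4*n - 2)*m = m*n + (-2 + 4*n)*m = m*n + m*(-2 + 4*n))
154*K + E(4, 4) = 154*(49/6) + 4*(-2 + 5*4) = 3773/3 + 4*(-2 + 20) = 3773/3 + 4*18 = 3773/3 + 72 = 3989/3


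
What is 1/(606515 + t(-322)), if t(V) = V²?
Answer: 1/710199 ≈ 1.4081e-6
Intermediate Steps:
1/(606515 + t(-322)) = 1/(606515 + (-322)²) = 1/(606515 + 103684) = 1/710199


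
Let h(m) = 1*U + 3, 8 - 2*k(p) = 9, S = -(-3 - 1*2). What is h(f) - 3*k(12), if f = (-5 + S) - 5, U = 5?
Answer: 19/2 ≈ 9.5000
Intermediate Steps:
S = 5 (S = -(-3 - 2) = -1*(-5) = 5)
k(p) = -½ (k(p) = 4 - ½*9 = 4 - 9/2 = -½)
f = -5 (f = (-5 + 5) - 5 = 0 - 5 = -5)
h(m) = 8 (h(m) = 1*5 + 3 = 5 + 3 = 8)
h(f) - 3*k(12) = 8 - 3*(-½) = 8 + 3/2 = 19/2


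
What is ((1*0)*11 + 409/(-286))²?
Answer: 167281/81796 ≈ 2.0451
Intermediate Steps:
((1*0)*11 + 409/(-286))² = (0*11 + 409*(-1/286))² = (0 - 409/286)² = (-409/286)² = 167281/81796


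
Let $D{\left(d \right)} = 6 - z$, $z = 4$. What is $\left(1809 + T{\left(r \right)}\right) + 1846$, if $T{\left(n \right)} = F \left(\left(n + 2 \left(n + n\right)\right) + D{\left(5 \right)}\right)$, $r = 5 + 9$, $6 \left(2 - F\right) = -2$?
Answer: $3823$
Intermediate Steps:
$F = \frac{7}{3}$ ($F = 2 - - \frac{1}{3} = 2 + \frac{1}{3} = \frac{7}{3} \approx 2.3333$)
$D{\left(d \right)} = 2$ ($D{\left(d \right)} = 6 - 4 = 2$)
$r = 14$
$T{\left(n \right)} = \frac{14}{3} + \frac{35 n}{3}$ ($T{\left(n \right)} = \frac{7 \left(\left(n + 2 \left(n + n\right)\right) + 2\right)}{3} = \frac{7 \left(\left(n + 2 \cdot 2 n\right) + 2\right)}{3} = \frac{7 \left(\left(n + 4 n\right) + 2\right)}{3} = \frac{7 \left(5 n + 2\right)}{3} = \frac{7 \left(2 + 5 n\right)}{3} = \frac{14}{3} + \frac{35 n}{3}$)
$\left(1809 + T{\left(r \right)}\right) + 1846 = \left(1809 + \left(\frac{14}{3} + \frac{35}{3} \cdot 14\right)\right) + 1846 = \left(1809 + \left(\frac{14}{3} + \frac{490}{3}\right)\right) + 1846 = \left(1809 + 168\right) + 1846 = 1977 + 1846 = 3823$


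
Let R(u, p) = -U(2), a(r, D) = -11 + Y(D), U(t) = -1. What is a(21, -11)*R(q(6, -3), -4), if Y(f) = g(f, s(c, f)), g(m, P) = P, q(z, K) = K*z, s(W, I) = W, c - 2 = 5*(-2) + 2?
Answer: -17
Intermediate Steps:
c = -6 (c = 2 + (5*(-2) + 2) = 2 + (-10 + 2) = 2 - 8 = -6)
Y(f) = -6
a(r, D) = -17 (a(r, D) = -11 - 6 = -17)
R(u, p) = 1 (R(u, p) = -1*(-1) = 1)
a(21, -11)*R(q(6, -3), -4) = -17*1 = -17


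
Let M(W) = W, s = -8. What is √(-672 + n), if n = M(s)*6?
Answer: 12*I*√5 ≈ 26.833*I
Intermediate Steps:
n = -48 (n = -8*6 = -48)
√(-672 + n) = √(-672 - 48) = √(-720) = 12*I*√5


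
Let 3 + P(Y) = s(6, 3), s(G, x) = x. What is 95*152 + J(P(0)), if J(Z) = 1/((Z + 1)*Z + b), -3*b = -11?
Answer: 158843/11 ≈ 14440.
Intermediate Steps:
P(Y) = 0 (P(Y) = -3 + 3 = 0)
b = 11/3 (b = -1/3*(-11) = 11/3 ≈ 3.6667)
J(Z) = 1/(11/3 + Z*(1 + Z)) (J(Z) = 1/((Z + 1)*Z + 11/3) = 1/((1 + Z)*Z + 11/3) = 1/(Z*(1 + Z) + 11/3) = 1/(11/3 + Z*(1 + Z)))
95*152 + J(P(0)) = 95*152 + 3/(11 + 3*0 + 3*0**2) = 14440 + 3/(11 + 0 + 3*0) = 14440 + 3/(11 + 0 + 0) = 14440 + 3/11 = 158843/11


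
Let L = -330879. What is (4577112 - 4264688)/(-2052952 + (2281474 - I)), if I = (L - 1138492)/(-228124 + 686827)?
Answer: 143309826072/104825196337 ≈ 1.3671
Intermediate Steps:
I = -1469371/458703 (I = (-330879 - 1138492)/(-228124 + 686827) = -1469371/458703 ≈ -3.2033)
(4577112 - 4264688)/(-2052952 + (2281474 - I)) = (4577112 - 4264688)/(-2052952 + (2281474 - 1*(-1469371/458703))) = 312424/(-2052952 + (2281474 + 1469371/458703)) = 312424/(-2052952 + 1046520437593/458703) = 312424/(104825196337/458703) = 312424*(458703/104825196337) = 143309826072/104825196337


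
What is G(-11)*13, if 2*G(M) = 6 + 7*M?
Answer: -923/2 ≈ -461.50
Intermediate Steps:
G(M) = 3 + 7*M/2 (G(M) = (6 + 7*M)/2 = 3 + 7*M/2)
G(-11)*13 = (3 + (7/2)*(-11))*13 = (3 - 77/2)*13 = -71/2*13 = -923/2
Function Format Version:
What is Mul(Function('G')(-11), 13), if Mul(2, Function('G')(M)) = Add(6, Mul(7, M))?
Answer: Rational(-923, 2) ≈ -461.50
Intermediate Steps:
Function('G')(M) = Add(3, Mul(Rational(7, 2), M)) (Function('G')(M) = Mul(Rational(1, 2), Add(6, Mul(7, M))) = Add(3, Mul(Rational(7, 2), M)))
Mul(Function('G')(-11), 13) = Mul(Add(3, Mul(Rational(7, 2), -11)), 13) = Mul(Add(3, Rational(-77, 2)), 13) = Mul(Rational(-71, 2), 13) = Rational(-923, 2)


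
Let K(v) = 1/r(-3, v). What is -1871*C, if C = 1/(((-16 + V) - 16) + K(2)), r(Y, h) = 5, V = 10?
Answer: 9355/109 ≈ 85.826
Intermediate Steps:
K(v) = ⅕ (K(v) = 1/5 = 1*(⅕) = ⅕)
C = -5/109 (C = 1/(((-16 + 10) - 16) + ⅕) = 1/((-6 - 16) + ⅕) = 1/(-22 + ⅕) = 1/(-109/5) = -5/109 ≈ -0.045872)
-1871*C = -1871*(-5/109) = 9355/109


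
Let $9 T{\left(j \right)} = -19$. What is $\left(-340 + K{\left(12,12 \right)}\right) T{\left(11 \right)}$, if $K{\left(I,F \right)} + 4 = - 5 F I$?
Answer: $\frac{20216}{9} \approx 2246.2$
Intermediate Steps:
$T{\left(j \right)} = - \frac{19}{9}$ ($T{\left(j \right)} = \frac{1}{9} \left(-19\right) = - \frac{19}{9}$)
$K{\left(I,F \right)} = -4 - 5 F I$ ($K{\left(I,F \right)} = -4 + - 5 F I = -4 - 5 F I$)
$\left(-340 + K{\left(12,12 \right)}\right) T{\left(11 \right)} = \left(-340 - \left(4 + 60 \cdot 12\right)\right) \left(- \frac{19}{9}\right) = \left(-340 - 724\right) \left(- \frac{19}{9}\right) = \left(-1064\right) \left(- \frac{19}{9}\right) = \frac{20216}{9}$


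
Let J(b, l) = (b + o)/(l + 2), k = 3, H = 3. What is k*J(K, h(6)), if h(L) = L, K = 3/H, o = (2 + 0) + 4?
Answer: 21/8 ≈ 2.6250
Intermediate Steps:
o = 6 (o = 2 + 4 = 6)
K = 1 (K = 3/3 = 3*(⅓) = 1)
J(b, l) = (6 + b)/(2 + l) (J(b, l) = (b + 6)/(l + 2) = (6 + b)/(2 + l))
k*J(K, h(6)) = 3*((6 + 1)/(2 + 6)) = 3*(7/8) = 21/8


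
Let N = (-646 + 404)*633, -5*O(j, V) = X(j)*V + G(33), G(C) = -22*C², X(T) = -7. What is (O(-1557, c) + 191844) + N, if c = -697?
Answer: 212369/5 ≈ 42474.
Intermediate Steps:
O(j, V) = 23958/5 + 7*V/5 (O(j, V) = -(-7*V - 22*33²)/5 = -(-7*V - 22*1089)/5 = -(-7*V - 23958)/5 = -(-23958 - 7*V)/5 = 23958/5 + 7*V/5)
N = -153186 (N = -242*633 = -153186)
(O(-1557, c) + 191844) + N = ((23958/5 + (7/5)*(-697)) + 191844) - 153186 = ((23958/5 - 4879/5) + 191844) - 153186 = (19079/5 + 191844) - 153186 = 978299/5 - 153186 = 212369/5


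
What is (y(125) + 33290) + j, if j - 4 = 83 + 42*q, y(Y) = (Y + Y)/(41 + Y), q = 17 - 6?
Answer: 2808762/83 ≈ 33841.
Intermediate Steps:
q = 11
y(Y) = 2*Y/(41 + Y) (y(Y) = (2*Y)/(41 + Y) = 2*Y/(41 + Y))
j = 549 (j = 4 + (83 + 42*11) = 4 + (83 + 462) = 4 + 545 = 549)
(y(125) + 33290) + j = (2*125/(41 + 125) + 33290) + 549 = (2*125/166 + 33290) + 549 = (2*125*(1/166) + 33290) + 549 = (125/83 + 33290) + 549 = 2763195/83 + 549 = 2808762/83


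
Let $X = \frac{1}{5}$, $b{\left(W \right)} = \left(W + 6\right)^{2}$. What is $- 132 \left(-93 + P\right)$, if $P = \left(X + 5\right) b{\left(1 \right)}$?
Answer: $- \frac{106788}{5} \approx -21358.0$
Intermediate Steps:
$b{\left(W \right)} = \left(6 + W\right)^{2}$
$X = \frac{1}{5} \approx 0.2$
$P = \frac{1274}{5}$ ($P = \left(\frac{1}{5} + 5\right) \left(6 + 1\right)^{2} = \frac{26 \cdot 7^{2}}{5} = \frac{26}{5} \cdot 49 = \frac{1274}{5} \approx 254.8$)
$- 132 \left(-93 + P\right) = - 132 \left(-93 + \frac{1274}{5}\right) = \left(-132\right) \frac{809}{5} = - \frac{106788}{5}$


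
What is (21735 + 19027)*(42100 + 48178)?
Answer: 3679911836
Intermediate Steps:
(21735 + 19027)*(42100 + 48178) = 40762*90278 = 3679911836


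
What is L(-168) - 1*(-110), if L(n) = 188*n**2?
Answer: 5306222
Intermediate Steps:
L(-168) - 1*(-110) = 188*(-168)**2 - 1*(-110) = 188*28224 + 110 = 5306112 + 110 = 5306222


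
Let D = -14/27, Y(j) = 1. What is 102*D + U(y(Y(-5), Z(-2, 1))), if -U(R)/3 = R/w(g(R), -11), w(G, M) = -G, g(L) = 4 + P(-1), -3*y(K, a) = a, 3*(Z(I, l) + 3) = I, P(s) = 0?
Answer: -1871/36 ≈ -51.972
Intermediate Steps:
Z(I, l) = -3 + I/3
D = -14/27 (D = -14*1/27 = -14/27 ≈ -0.51852)
y(K, a) = -a/3
g(L) = 4 (g(L) = 4 + 0 = 4)
U(R) = 3*R/4 (U(R) = -3*R/((-1*4)) = -3*R/(-4) = -3*R*(-1)/4 = -(-3)*R/4 = 3*R/4)
102*D + U(y(Y(-5), Z(-2, 1))) = 102*(-14/27) + 3*(-(-3 + (⅓)*(-2))/3)/4 = -476/9 + 3*(-(-3 - ⅔)/3)/4 = -476/9 + 3*(-⅓*(-11/3))/4 = -476/9 + (¾)*(11/9) = -476/9 + 11/12 = -1871/36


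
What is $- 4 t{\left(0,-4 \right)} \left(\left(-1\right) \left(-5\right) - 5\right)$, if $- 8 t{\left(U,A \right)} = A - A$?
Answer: $0$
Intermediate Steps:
$t{\left(U,A \right)} = 0$ ($t{\left(U,A \right)} = - \frac{A - A}{8} = \left(- \frac{1}{8}\right) 0 = 0$)
$- 4 t{\left(0,-4 \right)} \left(\left(-1\right) \left(-5\right) - 5\right) = - 4 \cdot 0 \left(\left(-1\right) \left(-5\right) - 5\right) = - 4 \cdot 0 \left(5 - 5\right) = - 4 \cdot 0 \cdot 0 = \left(-4\right) 0 = 0$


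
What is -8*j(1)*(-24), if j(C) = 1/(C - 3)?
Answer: -96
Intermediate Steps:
j(C) = 1/(-3 + C)
-8*j(1)*(-24) = -8/(-3 + 1)*(-24) = -8/(-2)*(-24) = -8*(-1/2)*(-24) = 4*(-24) = -96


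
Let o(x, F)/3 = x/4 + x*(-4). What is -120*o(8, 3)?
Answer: 10800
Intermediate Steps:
o(x, F) = -45*x/4 (o(x, F) = 3*(x/4 + x*(-4)) = 3*(x*(¼) - 4*x) = 3*(x/4 - 4*x) = 3*(-15*x/4) = -45*x/4)
-120*o(8, 3) = -(-1350)*8 = -120*(-90) = 10800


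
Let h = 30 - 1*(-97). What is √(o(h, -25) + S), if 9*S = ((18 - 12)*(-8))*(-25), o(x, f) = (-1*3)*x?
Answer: I*√2229/3 ≈ 15.737*I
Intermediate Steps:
h = 127 (h = 30 + 97 = 127)
o(x, f) = -3*x
S = 400/3 (S = (((18 - 12)*(-8))*(-25))/9 = ((6*(-8))*(-25))/9 = (-48*(-25))/9 = (⅑)*1200 = 400/3 ≈ 133.33)
√(o(h, -25) + S) = √(-3*127 + 400/3) = √(-381 + 400/3) = √(-743/3) = I*√2229/3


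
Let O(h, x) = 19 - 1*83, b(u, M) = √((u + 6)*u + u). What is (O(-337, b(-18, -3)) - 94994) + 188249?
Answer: 93191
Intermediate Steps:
b(u, M) = √(u + u*(6 + u)) (b(u, M) = √((6 + u)*u + u) = √(u*(6 + u) + u) = √(u + u*(6 + u)))
O(h, x) = -64 (O(h, x) = 19 - 83 = -64)
(O(-337, b(-18, -3)) - 94994) + 188249 = (-64 - 94994) + 188249 = -95058 + 188249 = 93191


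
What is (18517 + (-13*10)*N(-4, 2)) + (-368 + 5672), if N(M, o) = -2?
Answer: 24081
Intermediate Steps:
(18517 + (-13*10)*N(-4, 2)) + (-368 + 5672) = (18517 - 13*10*(-2)) + (-368 + 5672) = (18517 - 130*(-2)) + 5304 = (18517 + 260) + 5304 = 18777 + 5304 = 24081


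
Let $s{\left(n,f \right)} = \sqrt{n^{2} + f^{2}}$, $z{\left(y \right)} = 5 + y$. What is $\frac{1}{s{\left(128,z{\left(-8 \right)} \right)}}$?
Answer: $\frac{\sqrt{97}}{1261} \approx 0.0078104$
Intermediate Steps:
$s{\left(n,f \right)} = \sqrt{f^{2} + n^{2}}$
$\frac{1}{s{\left(128,z{\left(-8 \right)} \right)}} = \frac{1}{\sqrt{\left(5 - 8\right)^{2} + 128^{2}}} = \frac{1}{\sqrt{\left(-3\right)^{2} + 16384}} = \frac{1}{\sqrt{9 + 16384}} = \frac{1}{\sqrt{16393}} = \frac{1}{13 \sqrt{97}} = \frac{\sqrt{97}}{1261}$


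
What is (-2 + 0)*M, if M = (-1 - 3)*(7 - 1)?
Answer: 48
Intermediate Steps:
M = -24 (M = -4*6 = -24)
(-2 + 0)*M = (-2 + 0)*(-24) = -2*(-24) = 48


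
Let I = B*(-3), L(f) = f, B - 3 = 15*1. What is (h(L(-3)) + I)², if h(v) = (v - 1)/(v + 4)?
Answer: 3364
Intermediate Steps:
B = 18 (B = 3 + 15*1 = 3 + 15 = 18)
h(v) = (-1 + v)/(4 + v)
I = -54 (I = 18*(-3) = -54)
(h(L(-3)) + I)² = ((-1 - 3)/(4 - 3) - 54)² = (-4/1 - 54)² = (1*(-4) - 54)² = (-4 - 54)² = (-58)² = 3364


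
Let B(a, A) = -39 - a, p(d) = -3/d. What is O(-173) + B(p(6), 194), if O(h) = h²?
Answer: 59781/2 ≈ 29891.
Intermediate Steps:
O(-173) + B(p(6), 194) = (-173)² + (-39 - (-3)/6) = 29929 + (-39 - (-3)/6) = 29929 + (-39 - 1*(-½)) = 29929 + (-39 + ½) = 29929 - 77/2 = 59781/2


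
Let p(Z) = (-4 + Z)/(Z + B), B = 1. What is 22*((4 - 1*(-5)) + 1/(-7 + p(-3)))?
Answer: 1342/7 ≈ 191.71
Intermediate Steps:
p(Z) = (-4 + Z)/(1 + Z) (p(Z) = (-4 + Z)/(Z + 1) = (-4 + Z)/(1 + Z))
22*((4 - 1*(-5)) + 1/(-7 + p(-3))) = 22*((4 - 1*(-5)) + 1/(-7 + (-4 - 3)/(1 - 3))) = 22*((4 + 5) + 1/(-7 - 7/(-2))) = 22*(9 + 1/(-7 - ½*(-7))) = 22*(9 + 1/(-7 + 7/2)) = 22*(9 + 1/(-7/2)) = 22*(9 - 2/7) = 22*(61/7) = 1342/7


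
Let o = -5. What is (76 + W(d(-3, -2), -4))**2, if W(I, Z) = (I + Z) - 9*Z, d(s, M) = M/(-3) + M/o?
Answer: 2676496/225 ≈ 11896.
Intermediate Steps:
d(s, M) = -8*M/15 (d(s, M) = M/(-3) + M/(-5) = M*(-1/3) + M*(-1/5) = -M/3 - M/5 = -8*M/15)
W(I, Z) = I - 8*Z
(76 + W(d(-3, -2), -4))**2 = (76 + (-8/15*(-2) - 8*(-4)))**2 = (76 + (16/15 + 32))**2 = (76 + 496/15)**2 = (1636/15)**2 = 2676496/225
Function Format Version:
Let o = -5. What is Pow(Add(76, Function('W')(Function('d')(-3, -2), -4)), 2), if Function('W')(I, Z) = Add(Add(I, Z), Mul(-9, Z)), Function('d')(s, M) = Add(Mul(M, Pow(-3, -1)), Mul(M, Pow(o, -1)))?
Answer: Rational(2676496, 225) ≈ 11896.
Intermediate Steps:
Function('d')(s, M) = Mul(Rational(-8, 15), M) (Function('d')(s, M) = Add(Mul(M, Pow(-3, -1)), Mul(M, Pow(-5, -1))) = Add(Mul(M, Rational(-1, 3)), Mul(M, Rational(-1, 5))) = Add(Mul(Rational(-1, 3), M), Mul(Rational(-1, 5), M)) = Mul(Rational(-8, 15), M))
Function('W')(I, Z) = Add(I, Mul(-8, Z))
Pow(Add(76, Function('W')(Function('d')(-3, -2), -4)), 2) = Pow(Add(76, Add(Mul(Rational(-8, 15), -2), Mul(-8, -4))), 2) = Pow(Add(76, Add(Rational(16, 15), 32)), 2) = Pow(Add(76, Rational(496, 15)), 2) = Pow(Rational(1636, 15), 2) = Rational(2676496, 225)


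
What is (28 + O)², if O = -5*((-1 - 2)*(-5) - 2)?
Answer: 1369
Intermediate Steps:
O = -65 (O = -5*(-3*(-5) - 2) = -5*(15 - 2) = -5*13 = -65)
(28 + O)² = (28 - 65)² = (-37)² = 1369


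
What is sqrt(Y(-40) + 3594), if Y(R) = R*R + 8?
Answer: 51*sqrt(2) ≈ 72.125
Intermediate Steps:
Y(R) = 8 + R**2 (Y(R) = R**2 + 8 = 8 + R**2)
sqrt(Y(-40) + 3594) = sqrt((8 + (-40)**2) + 3594) = sqrt((8 + 1600) + 3594) = sqrt(1608 + 3594) = sqrt(5202) = 51*sqrt(2)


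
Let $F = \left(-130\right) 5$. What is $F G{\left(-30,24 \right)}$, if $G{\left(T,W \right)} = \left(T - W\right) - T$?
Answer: $15600$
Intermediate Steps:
$G{\left(T,W \right)} = - W$
$F = -650$
$F G{\left(-30,24 \right)} = - 650 \left(\left(-1\right) 24\right) = \left(-650\right) \left(-24\right) = 15600$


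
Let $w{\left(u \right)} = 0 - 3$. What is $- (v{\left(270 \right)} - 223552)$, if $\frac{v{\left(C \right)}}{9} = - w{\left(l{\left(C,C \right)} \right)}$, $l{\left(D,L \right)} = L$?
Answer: $223525$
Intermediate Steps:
$w{\left(u \right)} = -3$ ($w{\left(u \right)} = 0 - 3 = -3$)
$v{\left(C \right)} = 27$ ($v{\left(C \right)} = 9 \left(\left(-1\right) \left(-3\right)\right) = 9 \cdot 3 = 27$)
$- (v{\left(270 \right)} - 223552) = - (27 - 223552) = \left(-1\right) \left(-223525\right) = 223525$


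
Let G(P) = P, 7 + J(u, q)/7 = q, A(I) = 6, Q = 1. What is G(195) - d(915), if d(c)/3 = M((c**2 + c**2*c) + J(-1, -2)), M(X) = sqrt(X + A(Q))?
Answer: 195 - 3*sqrt(766898043) ≈ -82884.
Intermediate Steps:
J(u, q) = -49 + 7*q
M(X) = sqrt(6 + X) (M(X) = sqrt(X + 6) = sqrt(6 + X))
d(c) = 3*sqrt(-57 + c**2 + c**3) (d(c) = 3*sqrt(6 + ((c**2 + c**2*c) + (-49 + 7*(-2)))) = 3*sqrt(6 + ((c**2 + c**3) + (-49 - 14))) = 3*sqrt(6 + ((c**2 + c**3) - 63)) = 3*sqrt(6 + (-63 + c**2 + c**3)) = 3*sqrt(-57 + c**2 + c**3))
G(195) - d(915) = 195 - 3*sqrt(-57 + 915**2 + 915**3) = 195 - 3*sqrt(-57 + 837225 + 766060875) = 195 - 3*sqrt(766898043)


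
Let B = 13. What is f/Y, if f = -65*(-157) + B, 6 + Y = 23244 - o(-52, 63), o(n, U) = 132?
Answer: 1703/3851 ≈ 0.44222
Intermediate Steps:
Y = 23106 (Y = -6 + (23244 - 1*132) = -6 + (23244 - 132) = -6 + 23112 = 23106)
f = 10218 (f = -65*(-157) + 13 = 10205 + 13 = 10218)
f/Y = 10218/23106 = 10218*(1/23106) = 1703/3851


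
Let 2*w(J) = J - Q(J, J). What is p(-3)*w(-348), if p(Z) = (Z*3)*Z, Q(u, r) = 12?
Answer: -4860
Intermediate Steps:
p(Z) = 3*Z² (p(Z) = (3*Z)*Z = 3*Z²)
w(J) = -6 + J/2 (w(J) = (J - 1*12)/2 = (J - 12)/2 = (-12 + J)/2 = -6 + J/2)
p(-3)*w(-348) = (3*(-3)²)*(-6 + (½)*(-348)) = (3*9)*(-6 - 174) = 27*(-180) = -4860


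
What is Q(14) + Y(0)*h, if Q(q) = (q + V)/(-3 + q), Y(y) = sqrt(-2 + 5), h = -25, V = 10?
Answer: 24/11 - 25*sqrt(3) ≈ -41.119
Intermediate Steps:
Y(y) = sqrt(3)
Q(q) = (10 + q)/(-3 + q) (Q(q) = (q + 10)/(-3 + q) = (10 + q)/(-3 + q))
Q(14) + Y(0)*h = (10 + 14)/(-3 + 14) + sqrt(3)*(-25) = 24/11 - 25*sqrt(3)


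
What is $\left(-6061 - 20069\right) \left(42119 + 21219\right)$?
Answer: $-1655021940$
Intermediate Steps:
$\left(-6061 - 20069\right) \left(42119 + 21219\right) = \left(-26130\right) 63338 = -1655021940$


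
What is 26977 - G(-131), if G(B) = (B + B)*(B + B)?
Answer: -41667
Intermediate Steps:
G(B) = 4*B² (G(B) = (2*B)*(2*B) = 4*B²)
26977 - G(-131) = 26977 - 4*(-131)² = 26977 - 4*17161 = 26977 - 1*68644 = 26977 - 68644 = -41667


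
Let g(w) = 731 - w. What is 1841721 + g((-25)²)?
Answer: 1841827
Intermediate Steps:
1841721 + g((-25)²) = 1841721 + (731 - 1*(-25)²) = 1841721 + (731 - 1*625) = 1841721 + (731 - 625) = 1841721 + 106 = 1841827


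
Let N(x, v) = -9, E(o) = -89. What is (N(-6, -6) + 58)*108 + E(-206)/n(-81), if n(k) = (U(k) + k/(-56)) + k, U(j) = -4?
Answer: 24766252/4679 ≈ 5293.1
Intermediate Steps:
n(k) = -4 + 55*k/56 (n(k) = (-4 + k/(-56)) + k = (-4 + k*(-1/56)) + k = (-4 - k/56) + k = -4 + 55*k/56)
(N(-6, -6) + 58)*108 + E(-206)/n(-81) = (-9 + 58)*108 - 89/(-4 + (55/56)*(-81)) = 49*108 - 89/(-4 - 4455/56) = 5292 - 89/(-4679/56) = 5292 - 89*(-56/4679) = 5292 + 4984/4679 = 24766252/4679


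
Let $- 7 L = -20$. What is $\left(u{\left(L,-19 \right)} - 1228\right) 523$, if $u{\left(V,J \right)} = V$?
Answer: $- \frac{4485248}{7} \approx -6.4075 \cdot 10^{5}$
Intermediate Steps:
$L = \frac{20}{7}$ ($L = \left(- \frac{1}{7}\right) \left(-20\right) = \frac{20}{7} \approx 2.8571$)
$\left(u{\left(L,-19 \right)} - 1228\right) 523 = \left(\frac{20}{7} - 1228\right) 523 = \left(- \frac{8576}{7}\right) 523 = - \frac{4485248}{7}$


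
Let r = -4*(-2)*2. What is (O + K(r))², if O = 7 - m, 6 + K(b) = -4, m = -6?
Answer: 9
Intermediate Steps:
r = 16 (r = 8*2 = 16)
K(b) = -10 (K(b) = -6 - 4 = -10)
O = 13 (O = 7 - 1*(-6) = 7 + 6 = 13)
(O + K(r))² = (13 - 10)² = 3² = 9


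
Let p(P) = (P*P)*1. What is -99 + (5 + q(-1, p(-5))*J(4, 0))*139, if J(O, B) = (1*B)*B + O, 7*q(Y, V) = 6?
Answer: 7508/7 ≈ 1072.6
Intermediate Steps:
p(P) = P² (p(P) = P²*1 = P²)
q(Y, V) = 6/7 (q(Y, V) = (⅐)*6 = 6/7)
J(O, B) = O + B² (J(O, B) = B*B + O = B² + O = O + B²)
-99 + (5 + q(-1, p(-5))*J(4, 0))*139 = -99 + (5 + 6*(4 + 0²)/7)*139 = -99 + (5 + 6*(4 + 0)/7)*139 = -99 + (5 + (6/7)*4)*139 = -99 + (5 + 24/7)*139 = -99 + (59/7)*139 = -99 + 8201/7 = 7508/7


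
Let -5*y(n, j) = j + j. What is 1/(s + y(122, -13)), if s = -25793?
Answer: -5/128939 ≈ -3.8778e-5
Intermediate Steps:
y(n, j) = -2*j/5 (y(n, j) = -(j + j)/5 = -2*j/5)
1/(s + y(122, -13)) = 1/(-25793 - 2/5*(-13)) = 1/(-25793 + 26/5) = 1/(-128939/5) = -5/128939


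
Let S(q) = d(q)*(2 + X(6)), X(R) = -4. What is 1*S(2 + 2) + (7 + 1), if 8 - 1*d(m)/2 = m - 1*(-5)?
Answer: 12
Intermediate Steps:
d(m) = 6 - 2*m (d(m) = 16 - 2*(m - 1*(-5)) = 16 - 2*(m + 5) = 16 - 2*(5 + m) = 16 + (-10 - 2*m) = 6 - 2*m)
S(q) = -12 + 4*q (S(q) = (6 - 2*q)*(2 - 4) = (6 - 2*q)*(-2) = -12 + 4*q)
1*S(2 + 2) + (7 + 1) = 1*(-12 + 4*(2 + 2)) + (7 + 1) = 1*(-12 + 4*4) + 8 = 1*(-12 + 16) + 8 = 1*4 + 8 = 4 + 8 = 12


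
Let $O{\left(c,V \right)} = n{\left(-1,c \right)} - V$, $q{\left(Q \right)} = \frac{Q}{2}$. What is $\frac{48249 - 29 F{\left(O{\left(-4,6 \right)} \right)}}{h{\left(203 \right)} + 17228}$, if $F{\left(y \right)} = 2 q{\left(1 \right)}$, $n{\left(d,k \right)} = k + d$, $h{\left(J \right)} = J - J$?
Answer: $\frac{12055}{4307} \approx 2.7989$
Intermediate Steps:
$q{\left(Q \right)} = \frac{Q}{2}$ ($q{\left(Q \right)} = Q \frac{1}{2} = \frac{Q}{2}$)
$h{\left(J \right)} = 0$
$n{\left(d,k \right)} = d + k$
$O{\left(c,V \right)} = -1 + c - V$ ($O{\left(c,V \right)} = \left(-1 + c\right) - V = -1 + c - V$)
$F{\left(y \right)} = 1$ ($F{\left(y \right)} = 2 \cdot \frac{1}{2} \cdot 1 = 2 \cdot \frac{1}{2} = 1$)
$\frac{48249 - 29 F{\left(O{\left(-4,6 \right)} \right)}}{h{\left(203 \right)} + 17228} = \frac{48249 - 29}{0 + 17228} = \frac{48249 - 29}{17228} = 48220 \cdot \frac{1}{17228} = \frac{12055}{4307}$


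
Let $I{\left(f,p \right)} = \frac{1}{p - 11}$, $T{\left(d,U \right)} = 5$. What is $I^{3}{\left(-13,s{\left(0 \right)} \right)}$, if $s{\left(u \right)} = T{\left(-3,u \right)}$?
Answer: $- \frac{1}{216} \approx -0.0046296$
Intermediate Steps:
$s{\left(u \right)} = 5$
$I{\left(f,p \right)} = \frac{1}{-11 + p}$
$I^{3}{\left(-13,s{\left(0 \right)} \right)} = \left(\frac{1}{-11 + 5}\right)^{3} = \left(\frac{1}{-6}\right)^{3} = \left(- \frac{1}{6}\right)^{3} = - \frac{1}{216}$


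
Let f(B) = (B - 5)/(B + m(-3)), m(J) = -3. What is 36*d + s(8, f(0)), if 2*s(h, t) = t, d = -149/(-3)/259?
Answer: 12023/1554 ≈ 7.7368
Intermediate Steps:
d = 149/777 (d = -149*(-1/3)*(1/259) = (149/3)*(1/259) = 149/777 ≈ 0.19176)
f(B) = (-5 + B)/(-3 + B) (f(B) = (B - 5)/(B - 3) = (-5 + B)/(-3 + B))
s(h, t) = t/2
36*d + s(8, f(0)) = 36*(149/777) + ((-5 + 0)/(-3 + 0))/2 = 1788/259 + (-5/(-3))/2 = 1788/259 + (-1/3*(-5))/2 = 1788/259 + (1/2)*(5/3) = 1788/259 + 5/6 = 12023/1554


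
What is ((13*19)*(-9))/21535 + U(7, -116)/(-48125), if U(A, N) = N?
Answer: -20896763/207274375 ≈ -0.10082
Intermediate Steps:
((13*19)*(-9))/21535 + U(7, -116)/(-48125) = ((13*19)*(-9))/21535 - 116/(-48125) = (247*(-9))*(1/21535) - 116*(-1/48125) = -2223*1/21535 + 116/48125 = -2223/21535 + 116/48125 = -20896763/207274375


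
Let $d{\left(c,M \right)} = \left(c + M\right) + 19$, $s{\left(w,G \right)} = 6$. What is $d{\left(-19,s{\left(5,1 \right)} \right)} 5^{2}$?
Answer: $150$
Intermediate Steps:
$d{\left(c,M \right)} = 19 + M + c$ ($d{\left(c,M \right)} = \left(M + c\right) + 19 = 19 + M + c$)
$d{\left(-19,s{\left(5,1 \right)} \right)} 5^{2} = \left(19 + 6 - 19\right) 5^{2} = 6 \cdot 25 = 150$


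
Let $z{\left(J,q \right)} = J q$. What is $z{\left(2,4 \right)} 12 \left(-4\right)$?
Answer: $-384$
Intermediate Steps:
$z{\left(2,4 \right)} 12 \left(-4\right) = 2 \cdot 4 \cdot 12 \left(-4\right) = 8 \cdot 12 \left(-4\right) = 96 \left(-4\right) = -384$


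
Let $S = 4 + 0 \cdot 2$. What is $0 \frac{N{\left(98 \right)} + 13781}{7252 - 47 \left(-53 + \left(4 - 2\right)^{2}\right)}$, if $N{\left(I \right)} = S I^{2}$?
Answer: $0$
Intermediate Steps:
$S = 4$ ($S = 4 + 0 = 4$)
$N{\left(I \right)} = 4 I^{2}$
$0 \frac{N{\left(98 \right)} + 13781}{7252 - 47 \left(-53 + \left(4 - 2\right)^{2}\right)} = 0 \frac{4 \cdot 98^{2} + 13781}{7252 - 47 \left(-53 + \left(4 - 2\right)^{2}\right)} = 0 \frac{4 \cdot 9604 + 13781}{7252 - 47 \left(-53 + 2^{2}\right)} = 0 \frac{38416 + 13781}{7252 - 47 \left(-53 + 4\right)} = 0 \frac{52197}{7252 - -2303} = 0 \frac{52197}{7252 + 2303} = 0 \cdot \frac{52197}{9555} = 0 \cdot 52197 \cdot \frac{1}{9555} = 0 \cdot \frac{17399}{3185} = 0$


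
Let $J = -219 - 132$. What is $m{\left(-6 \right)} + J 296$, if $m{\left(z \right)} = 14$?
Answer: $-103882$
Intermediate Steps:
$J = -351$ ($J = -219 - 132 = -351$)
$m{\left(-6 \right)} + J 296 = 14 - 103896 = -103882$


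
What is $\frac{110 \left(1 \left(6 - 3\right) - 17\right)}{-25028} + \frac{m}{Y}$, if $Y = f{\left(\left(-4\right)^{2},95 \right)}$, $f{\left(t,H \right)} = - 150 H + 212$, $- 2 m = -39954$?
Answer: $- \frac{119591459}{87835766} \approx -1.3615$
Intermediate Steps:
$m = 19977$ ($m = \left(- \frac{1}{2}\right) \left(-39954\right) = 19977$)
$f{\left(t,H \right)} = 212 - 150 H$
$Y = -14038$ ($Y = 212 - 14250 = -14038$)
$\frac{110 \left(1 \left(6 - 3\right) - 17\right)}{-25028} + \frac{m}{Y} = \frac{110 \left(1 \left(6 - 3\right) - 17\right)}{-25028} + \frac{19977}{-14038} = 110 \left(1 \cdot 3 - 17\right) \left(- \frac{1}{25028}\right) + 19977 \left(- \frac{1}{14038}\right) = 110 \left(3 - 17\right) \left(- \frac{1}{25028}\right) - \frac{19977}{14038} = 110 \left(-14\right) \left(- \frac{1}{25028}\right) - \frac{19977}{14038} = \left(-1540\right) \left(- \frac{1}{25028}\right) - \frac{19977}{14038} = \frac{385}{6257} - \frac{19977}{14038} = - \frac{119591459}{87835766}$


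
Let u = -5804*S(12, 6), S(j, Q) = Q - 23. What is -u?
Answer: -98668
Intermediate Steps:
S(j, Q) = -23 + Q
u = 98668 (u = -5804*(-23 + 6) = -5804*(-17) = 98668)
-u = -1*98668 = -98668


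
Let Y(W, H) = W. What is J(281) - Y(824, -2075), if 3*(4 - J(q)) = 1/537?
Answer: -1321021/1611 ≈ -820.00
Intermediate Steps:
J(q) = 6443/1611 (J(q) = 4 - ⅓/537 = 4 - ⅓*1/537 = 4 - 1/1611 = 6443/1611)
J(281) - Y(824, -2075) = 6443/1611 - 1*824 = 6443/1611 - 824 = -1321021/1611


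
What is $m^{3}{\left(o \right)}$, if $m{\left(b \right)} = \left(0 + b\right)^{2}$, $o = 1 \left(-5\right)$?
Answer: $15625$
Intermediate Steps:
$o = -5$
$m{\left(b \right)} = b^{2}$
$m^{3}{\left(o \right)} = \left(\left(-5\right)^{2}\right)^{3} = 25^{3} = 15625$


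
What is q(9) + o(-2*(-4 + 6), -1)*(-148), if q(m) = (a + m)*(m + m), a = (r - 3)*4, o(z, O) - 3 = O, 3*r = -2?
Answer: -398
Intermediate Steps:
r = -⅔ (r = (⅓)*(-2) = -⅔ ≈ -0.66667)
o(z, O) = 3 + O
a = -44/3 (a = (-⅔ - 3)*4 = -11/3*4 = -44/3 ≈ -14.667)
q(m) = 2*m*(-44/3 + m) (q(m) = (-44/3 + m)*(m + m) = (-44/3 + m)*(2*m) = 2*m*(-44/3 + m))
q(9) + o(-2*(-4 + 6), -1)*(-148) = (⅔)*9*(-44 + 3*9) + (3 - 1)*(-148) = (⅔)*9*(-44 + 27) + 2*(-148) = (⅔)*9*(-17) - 296 = -102 - 296 = -398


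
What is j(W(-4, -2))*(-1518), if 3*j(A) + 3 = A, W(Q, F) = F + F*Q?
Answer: -1518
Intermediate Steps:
j(A) = -1 + A/3
j(W(-4, -2))*(-1518) = (-1 + (-2*(1 - 4))/3)*(-1518) = (-1 + (-2*(-3))/3)*(-1518) = (-1 + (1/3)*6)*(-1518) = (-1 + 2)*(-1518) = 1*(-1518) = -1518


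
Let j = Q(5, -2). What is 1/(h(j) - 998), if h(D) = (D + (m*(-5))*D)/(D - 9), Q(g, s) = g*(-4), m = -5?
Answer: -29/28422 ≈ -0.0010203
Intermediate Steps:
Q(g, s) = -4*g
j = -20 (j = -4*5 = -20)
h(D) = 26*D/(-9 + D) (h(D) = (D + (-5*(-5))*D)/(D - 9) = (D + 25*D)/(-9 + D) = (26*D)/(-9 + D) = 26*D/(-9 + D))
1/(h(j) - 998) = 1/(26*(-20)/(-9 - 20) - 998) = 1/(26*(-20)/(-29) - 998) = 1/(26*(-20)*(-1/29) - 998) = 1/(520/29 - 998) = 1/(-28422/29) = -29/28422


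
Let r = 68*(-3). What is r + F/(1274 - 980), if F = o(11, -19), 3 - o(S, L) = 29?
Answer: -30001/147 ≈ -204.09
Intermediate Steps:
o(S, L) = -26 (o(S, L) = 3 - 1*29 = 3 - 29 = -26)
r = -204
F = -26
r + F/(1274 - 980) = -204 - 26/(1274 - 980) = -204 - 26/294 = -204 - 26*1/294 = -204 - 13/147 = -30001/147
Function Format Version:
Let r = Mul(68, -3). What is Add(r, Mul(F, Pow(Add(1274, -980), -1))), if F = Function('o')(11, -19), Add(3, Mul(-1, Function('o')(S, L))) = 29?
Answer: Rational(-30001, 147) ≈ -204.09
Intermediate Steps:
Function('o')(S, L) = -26 (Function('o')(S, L) = Add(3, Mul(-1, 29)) = Add(3, -29) = -26)
r = -204
F = -26
Add(r, Mul(F, Pow(Add(1274, -980), -1))) = Add(-204, Mul(-26, Pow(Add(1274, -980), -1))) = Add(-204, Mul(-26, Pow(294, -1))) = Add(-204, Mul(-26, Rational(1, 294))) = Add(-204, Rational(-13, 147)) = Rational(-30001, 147)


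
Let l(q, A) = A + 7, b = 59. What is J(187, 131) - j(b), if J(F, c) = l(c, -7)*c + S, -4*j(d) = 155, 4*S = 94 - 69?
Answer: 45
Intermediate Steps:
S = 25/4 (S = (94 - 69)/4 = (¼)*25 = 25/4 ≈ 6.2500)
l(q, A) = 7 + A
j(d) = -155/4 (j(d) = -¼*155 = -155/4)
J(F, c) = 25/4 (J(F, c) = (7 - 7)*c + 25/4 = 0*c + 25/4 = 0 + 25/4 = 25/4)
J(187, 131) - j(b) = 25/4 - 1*(-155/4) = 25/4 + 155/4 = 45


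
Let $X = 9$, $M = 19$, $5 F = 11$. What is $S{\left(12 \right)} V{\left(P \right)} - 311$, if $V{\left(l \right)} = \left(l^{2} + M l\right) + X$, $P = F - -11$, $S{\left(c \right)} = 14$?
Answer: $\frac{144139}{25} \approx 5765.6$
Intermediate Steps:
$F = \frac{11}{5}$ ($F = \frac{1}{5} \cdot 11 = \frac{11}{5} \approx 2.2$)
$P = \frac{66}{5}$ ($P = \frac{11}{5} - -11 = \frac{11}{5} + 11 = \frac{66}{5} \approx 13.2$)
$V{\left(l \right)} = 9 + l^{2} + 19 l$ ($V{\left(l \right)} = \left(l^{2} + 19 l\right) + 9 = 9 + l^{2} + 19 l$)
$S{\left(12 \right)} V{\left(P \right)} - 311 = 14 \left(9 + \left(\frac{66}{5}\right)^{2} + 19 \cdot \frac{66}{5}\right) - 311 = 14 \left(9 + \frac{4356}{25} + \frac{1254}{5}\right) - 311 = 14 \cdot \frac{10851}{25} - 311 = \frac{151914}{25} - 311 = \frac{144139}{25}$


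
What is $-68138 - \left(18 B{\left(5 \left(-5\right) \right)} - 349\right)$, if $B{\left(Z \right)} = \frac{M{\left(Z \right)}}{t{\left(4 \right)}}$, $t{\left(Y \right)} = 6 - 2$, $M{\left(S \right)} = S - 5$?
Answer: $-67654$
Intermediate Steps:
$M{\left(S \right)} = -5 + S$
$t{\left(Y \right)} = 4$
$B{\left(Z \right)} = - \frac{5}{4} + \frac{Z}{4}$ ($B{\left(Z \right)} = \frac{-5 + Z}{4} = \left(-5 + Z\right) \frac{1}{4} = - \frac{5}{4} + \frac{Z}{4}$)
$-68138 - \left(18 B{\left(5 \left(-5\right) \right)} - 349\right) = -68138 - \left(18 \left(- \frac{5}{4} + \frac{5 \left(-5\right)}{4}\right) - 349\right) = -68138 - \left(18 \left(- \frac{5}{4} + \frac{1}{4} \left(-25\right)\right) - 349\right) = -68138 - \left(18 \left(- \frac{5}{4} - \frac{25}{4}\right) - 349\right) = -68138 - \left(18 \left(- \frac{15}{2}\right) - 349\right) = -68138 - \left(-135 - 349\right) = -68138 - -484 = -68138 + 484 = -67654$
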